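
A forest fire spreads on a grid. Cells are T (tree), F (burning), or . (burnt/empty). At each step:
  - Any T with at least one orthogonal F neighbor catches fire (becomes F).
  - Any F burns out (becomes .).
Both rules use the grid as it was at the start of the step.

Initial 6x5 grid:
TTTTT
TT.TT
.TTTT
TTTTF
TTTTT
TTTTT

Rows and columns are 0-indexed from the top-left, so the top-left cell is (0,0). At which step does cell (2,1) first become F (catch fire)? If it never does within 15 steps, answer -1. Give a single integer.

Step 1: cell (2,1)='T' (+3 fires, +1 burnt)
Step 2: cell (2,1)='T' (+5 fires, +3 burnt)
Step 3: cell (2,1)='T' (+6 fires, +5 burnt)
Step 4: cell (2,1)='F' (+5 fires, +6 burnt)
  -> target ignites at step 4
Step 5: cell (2,1)='.' (+4 fires, +5 burnt)
Step 6: cell (2,1)='.' (+3 fires, +4 burnt)
Step 7: cell (2,1)='.' (+1 fires, +3 burnt)
Step 8: cell (2,1)='.' (+0 fires, +1 burnt)
  fire out at step 8

4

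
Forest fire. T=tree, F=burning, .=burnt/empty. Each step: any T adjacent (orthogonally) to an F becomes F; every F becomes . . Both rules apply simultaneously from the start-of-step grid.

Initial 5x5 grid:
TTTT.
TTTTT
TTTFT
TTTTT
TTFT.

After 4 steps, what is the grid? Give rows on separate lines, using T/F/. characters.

Step 1: 7 trees catch fire, 2 burn out
  TTTT.
  TTTFT
  TTF.F
  TTFFT
  TF.F.
Step 2: 7 trees catch fire, 7 burn out
  TTTF.
  TTF.F
  TF...
  TF..F
  F....
Step 3: 4 trees catch fire, 7 burn out
  TTF..
  TF...
  F....
  F....
  .....
Step 4: 2 trees catch fire, 4 burn out
  TF...
  F....
  .....
  .....
  .....

TF...
F....
.....
.....
.....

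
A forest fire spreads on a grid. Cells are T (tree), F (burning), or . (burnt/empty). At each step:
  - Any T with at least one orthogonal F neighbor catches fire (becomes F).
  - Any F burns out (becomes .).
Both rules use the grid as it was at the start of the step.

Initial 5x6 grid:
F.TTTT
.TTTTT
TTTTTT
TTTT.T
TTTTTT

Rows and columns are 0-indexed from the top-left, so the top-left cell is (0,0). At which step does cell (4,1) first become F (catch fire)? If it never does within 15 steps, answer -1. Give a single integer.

Step 1: cell (4,1)='T' (+0 fires, +1 burnt)
  fire out at step 1
Target never catches fire within 15 steps

-1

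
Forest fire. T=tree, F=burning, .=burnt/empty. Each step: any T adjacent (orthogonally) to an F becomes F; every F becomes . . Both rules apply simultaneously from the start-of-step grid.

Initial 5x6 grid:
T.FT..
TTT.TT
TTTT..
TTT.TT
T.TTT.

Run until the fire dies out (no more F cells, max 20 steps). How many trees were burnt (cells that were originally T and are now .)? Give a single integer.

Answer: 18

Derivation:
Step 1: +2 fires, +1 burnt (F count now 2)
Step 2: +2 fires, +2 burnt (F count now 2)
Step 3: +4 fires, +2 burnt (F count now 4)
Step 4: +4 fires, +4 burnt (F count now 4)
Step 5: +2 fires, +4 burnt (F count now 2)
Step 6: +2 fires, +2 burnt (F count now 2)
Step 7: +1 fires, +2 burnt (F count now 1)
Step 8: +1 fires, +1 burnt (F count now 1)
Step 9: +0 fires, +1 burnt (F count now 0)
Fire out after step 9
Initially T: 20, now '.': 28
Total burnt (originally-T cells now '.'): 18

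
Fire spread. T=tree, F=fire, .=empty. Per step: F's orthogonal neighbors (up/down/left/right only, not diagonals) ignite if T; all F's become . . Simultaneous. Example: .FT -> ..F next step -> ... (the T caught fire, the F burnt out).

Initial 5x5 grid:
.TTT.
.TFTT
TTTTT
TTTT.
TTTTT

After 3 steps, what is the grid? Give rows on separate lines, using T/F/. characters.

Step 1: 4 trees catch fire, 1 burn out
  .TFT.
  .F.FT
  TTFTT
  TTTT.
  TTTTT
Step 2: 6 trees catch fire, 4 burn out
  .F.F.
  ....F
  TF.FT
  TTFT.
  TTTTT
Step 3: 5 trees catch fire, 6 burn out
  .....
  .....
  F...F
  TF.F.
  TTFTT

.....
.....
F...F
TF.F.
TTFTT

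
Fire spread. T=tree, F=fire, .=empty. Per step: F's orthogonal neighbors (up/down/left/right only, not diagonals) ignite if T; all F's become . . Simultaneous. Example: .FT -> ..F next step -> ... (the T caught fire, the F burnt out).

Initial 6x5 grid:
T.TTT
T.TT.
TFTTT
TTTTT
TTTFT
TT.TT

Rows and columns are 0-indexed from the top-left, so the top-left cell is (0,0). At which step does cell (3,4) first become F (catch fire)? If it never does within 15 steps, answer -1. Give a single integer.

Step 1: cell (3,4)='T' (+7 fires, +2 burnt)
Step 2: cell (3,4)='F' (+8 fires, +7 burnt)
  -> target ignites at step 2
Step 3: cell (3,4)='.' (+6 fires, +8 burnt)
Step 4: cell (3,4)='.' (+2 fires, +6 burnt)
Step 5: cell (3,4)='.' (+1 fires, +2 burnt)
Step 6: cell (3,4)='.' (+0 fires, +1 burnt)
  fire out at step 6

2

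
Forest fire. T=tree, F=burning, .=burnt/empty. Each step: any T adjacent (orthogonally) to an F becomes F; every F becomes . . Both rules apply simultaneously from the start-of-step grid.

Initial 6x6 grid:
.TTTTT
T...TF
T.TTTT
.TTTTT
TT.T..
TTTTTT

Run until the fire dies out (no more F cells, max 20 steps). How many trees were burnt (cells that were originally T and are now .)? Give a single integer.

Answer: 24

Derivation:
Step 1: +3 fires, +1 burnt (F count now 3)
Step 2: +3 fires, +3 burnt (F count now 3)
Step 3: +3 fires, +3 burnt (F count now 3)
Step 4: +3 fires, +3 burnt (F count now 3)
Step 5: +3 fires, +3 burnt (F count now 3)
Step 6: +2 fires, +3 burnt (F count now 2)
Step 7: +3 fires, +2 burnt (F count now 3)
Step 8: +3 fires, +3 burnt (F count now 3)
Step 9: +1 fires, +3 burnt (F count now 1)
Step 10: +0 fires, +1 burnt (F count now 0)
Fire out after step 10
Initially T: 26, now '.': 34
Total burnt (originally-T cells now '.'): 24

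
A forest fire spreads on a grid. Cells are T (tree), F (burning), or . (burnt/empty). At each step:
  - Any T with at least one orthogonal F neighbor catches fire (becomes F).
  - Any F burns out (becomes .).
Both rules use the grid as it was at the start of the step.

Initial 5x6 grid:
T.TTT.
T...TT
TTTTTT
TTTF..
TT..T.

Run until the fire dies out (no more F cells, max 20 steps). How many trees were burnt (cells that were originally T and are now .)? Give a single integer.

Step 1: +2 fires, +1 burnt (F count now 2)
Step 2: +3 fires, +2 burnt (F count now 3)
Step 3: +5 fires, +3 burnt (F count now 5)
Step 4: +4 fires, +5 burnt (F count now 4)
Step 5: +2 fires, +4 burnt (F count now 2)
Step 6: +2 fires, +2 burnt (F count now 2)
Step 7: +0 fires, +2 burnt (F count now 0)
Fire out after step 7
Initially T: 19, now '.': 29
Total burnt (originally-T cells now '.'): 18

Answer: 18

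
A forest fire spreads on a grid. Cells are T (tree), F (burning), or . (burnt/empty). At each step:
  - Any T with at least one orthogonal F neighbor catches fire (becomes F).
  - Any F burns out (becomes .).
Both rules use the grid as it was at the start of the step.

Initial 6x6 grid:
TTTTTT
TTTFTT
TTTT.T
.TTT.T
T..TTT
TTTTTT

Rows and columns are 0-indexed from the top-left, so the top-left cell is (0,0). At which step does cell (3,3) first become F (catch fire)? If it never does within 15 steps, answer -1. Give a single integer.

Step 1: cell (3,3)='T' (+4 fires, +1 burnt)
Step 2: cell (3,3)='F' (+6 fires, +4 burnt)
  -> target ignites at step 2
Step 3: cell (3,3)='.' (+7 fires, +6 burnt)
Step 4: cell (3,3)='.' (+6 fires, +7 burnt)
Step 5: cell (3,3)='.' (+3 fires, +6 burnt)
Step 6: cell (3,3)='.' (+2 fires, +3 burnt)
Step 7: cell (3,3)='.' (+1 fires, +2 burnt)
Step 8: cell (3,3)='.' (+1 fires, +1 burnt)
Step 9: cell (3,3)='.' (+0 fires, +1 burnt)
  fire out at step 9

2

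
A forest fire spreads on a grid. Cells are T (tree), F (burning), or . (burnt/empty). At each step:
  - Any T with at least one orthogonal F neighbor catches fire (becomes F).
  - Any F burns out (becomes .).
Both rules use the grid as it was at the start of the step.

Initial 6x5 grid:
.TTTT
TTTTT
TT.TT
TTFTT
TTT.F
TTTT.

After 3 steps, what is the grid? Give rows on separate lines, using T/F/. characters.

Step 1: 4 trees catch fire, 2 burn out
  .TTTT
  TTTTT
  TT.TT
  TF.FF
  TTF..
  TTTT.
Step 2: 6 trees catch fire, 4 burn out
  .TTTT
  TTTTT
  TF.FF
  F....
  TF...
  TTFT.
Step 3: 7 trees catch fire, 6 burn out
  .TTTT
  TFTFF
  F....
  .....
  F....
  TF.F.

.TTTT
TFTFF
F....
.....
F....
TF.F.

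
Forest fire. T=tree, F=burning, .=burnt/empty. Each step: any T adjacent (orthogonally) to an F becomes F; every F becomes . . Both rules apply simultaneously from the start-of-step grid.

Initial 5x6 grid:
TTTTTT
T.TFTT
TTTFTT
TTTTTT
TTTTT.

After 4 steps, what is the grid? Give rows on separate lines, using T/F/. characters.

Step 1: 6 trees catch fire, 2 burn out
  TTTFTT
  T.F.FT
  TTF.FT
  TTTFTT
  TTTTT.
Step 2: 8 trees catch fire, 6 burn out
  TTF.FT
  T....F
  TF...F
  TTF.FT
  TTTFT.
Step 3: 7 trees catch fire, 8 burn out
  TF...F
  T.....
  F.....
  TF...F
  TTF.F.
Step 4: 4 trees catch fire, 7 burn out
  F.....
  F.....
  ......
  F.....
  TF....

F.....
F.....
......
F.....
TF....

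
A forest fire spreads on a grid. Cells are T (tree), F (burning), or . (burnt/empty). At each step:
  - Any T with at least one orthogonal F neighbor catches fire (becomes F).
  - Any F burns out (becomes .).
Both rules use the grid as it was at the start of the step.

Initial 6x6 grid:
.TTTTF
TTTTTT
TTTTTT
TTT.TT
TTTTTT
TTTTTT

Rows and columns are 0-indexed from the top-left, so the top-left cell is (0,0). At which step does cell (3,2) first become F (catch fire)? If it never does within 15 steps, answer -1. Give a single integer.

Step 1: cell (3,2)='T' (+2 fires, +1 burnt)
Step 2: cell (3,2)='T' (+3 fires, +2 burnt)
Step 3: cell (3,2)='T' (+4 fires, +3 burnt)
Step 4: cell (3,2)='T' (+5 fires, +4 burnt)
Step 5: cell (3,2)='T' (+4 fires, +5 burnt)
Step 6: cell (3,2)='F' (+5 fires, +4 burnt)
  -> target ignites at step 6
Step 7: cell (3,2)='.' (+4 fires, +5 burnt)
Step 8: cell (3,2)='.' (+3 fires, +4 burnt)
Step 9: cell (3,2)='.' (+2 fires, +3 burnt)
Step 10: cell (3,2)='.' (+1 fires, +2 burnt)
Step 11: cell (3,2)='.' (+0 fires, +1 burnt)
  fire out at step 11

6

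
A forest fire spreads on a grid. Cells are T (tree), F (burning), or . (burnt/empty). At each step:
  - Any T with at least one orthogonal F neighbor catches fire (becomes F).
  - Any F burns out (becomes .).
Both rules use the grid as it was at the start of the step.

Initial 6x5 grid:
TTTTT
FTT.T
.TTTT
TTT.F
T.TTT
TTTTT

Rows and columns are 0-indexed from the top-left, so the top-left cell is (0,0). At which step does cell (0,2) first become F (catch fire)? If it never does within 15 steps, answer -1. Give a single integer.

Step 1: cell (0,2)='T' (+4 fires, +2 burnt)
Step 2: cell (0,2)='T' (+7 fires, +4 burnt)
Step 3: cell (0,2)='F' (+6 fires, +7 burnt)
  -> target ignites at step 3
Step 4: cell (0,2)='.' (+4 fires, +6 burnt)
Step 5: cell (0,2)='.' (+2 fires, +4 burnt)
Step 6: cell (0,2)='.' (+1 fires, +2 burnt)
Step 7: cell (0,2)='.' (+0 fires, +1 burnt)
  fire out at step 7

3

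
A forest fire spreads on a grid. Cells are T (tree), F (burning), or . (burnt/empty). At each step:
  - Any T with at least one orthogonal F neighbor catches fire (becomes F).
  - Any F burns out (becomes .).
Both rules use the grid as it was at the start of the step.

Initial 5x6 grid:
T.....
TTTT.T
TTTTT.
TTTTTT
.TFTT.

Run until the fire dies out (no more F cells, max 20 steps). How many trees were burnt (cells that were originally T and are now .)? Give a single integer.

Step 1: +3 fires, +1 burnt (F count now 3)
Step 2: +4 fires, +3 burnt (F count now 4)
Step 3: +5 fires, +4 burnt (F count now 5)
Step 4: +5 fires, +5 burnt (F count now 5)
Step 5: +1 fires, +5 burnt (F count now 1)
Step 6: +1 fires, +1 burnt (F count now 1)
Step 7: +0 fires, +1 burnt (F count now 0)
Fire out after step 7
Initially T: 20, now '.': 29
Total burnt (originally-T cells now '.'): 19

Answer: 19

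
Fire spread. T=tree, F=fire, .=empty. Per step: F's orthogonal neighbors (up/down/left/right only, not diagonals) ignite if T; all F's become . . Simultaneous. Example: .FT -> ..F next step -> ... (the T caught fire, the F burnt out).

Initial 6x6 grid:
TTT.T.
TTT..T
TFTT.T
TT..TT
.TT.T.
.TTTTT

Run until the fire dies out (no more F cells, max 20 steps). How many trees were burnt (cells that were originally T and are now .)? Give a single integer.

Answer: 23

Derivation:
Step 1: +4 fires, +1 burnt (F count now 4)
Step 2: +6 fires, +4 burnt (F count now 6)
Step 3: +4 fires, +6 burnt (F count now 4)
Step 4: +1 fires, +4 burnt (F count now 1)
Step 5: +1 fires, +1 burnt (F count now 1)
Step 6: +1 fires, +1 burnt (F count now 1)
Step 7: +2 fires, +1 burnt (F count now 2)
Step 8: +1 fires, +2 burnt (F count now 1)
Step 9: +1 fires, +1 burnt (F count now 1)
Step 10: +1 fires, +1 burnt (F count now 1)
Step 11: +1 fires, +1 burnt (F count now 1)
Step 12: +0 fires, +1 burnt (F count now 0)
Fire out after step 12
Initially T: 24, now '.': 35
Total burnt (originally-T cells now '.'): 23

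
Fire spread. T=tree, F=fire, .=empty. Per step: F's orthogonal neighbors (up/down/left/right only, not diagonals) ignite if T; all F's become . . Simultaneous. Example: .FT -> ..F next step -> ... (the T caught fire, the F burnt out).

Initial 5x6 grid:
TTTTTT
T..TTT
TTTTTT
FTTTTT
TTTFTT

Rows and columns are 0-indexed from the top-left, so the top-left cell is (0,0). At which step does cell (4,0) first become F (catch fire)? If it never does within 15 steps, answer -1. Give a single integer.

Step 1: cell (4,0)='F' (+6 fires, +2 burnt)
  -> target ignites at step 1
Step 2: cell (4,0)='.' (+7 fires, +6 burnt)
Step 3: cell (4,0)='.' (+5 fires, +7 burnt)
Step 4: cell (4,0)='.' (+4 fires, +5 burnt)
Step 5: cell (4,0)='.' (+3 fires, +4 burnt)
Step 6: cell (4,0)='.' (+1 fires, +3 burnt)
Step 7: cell (4,0)='.' (+0 fires, +1 burnt)
  fire out at step 7

1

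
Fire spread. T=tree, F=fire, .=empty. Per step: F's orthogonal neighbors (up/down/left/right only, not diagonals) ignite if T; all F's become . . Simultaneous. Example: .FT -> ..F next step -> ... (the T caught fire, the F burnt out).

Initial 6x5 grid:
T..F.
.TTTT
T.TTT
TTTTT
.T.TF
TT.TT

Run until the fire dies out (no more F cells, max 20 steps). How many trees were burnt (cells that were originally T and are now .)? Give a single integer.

Answer: 19

Derivation:
Step 1: +4 fires, +2 burnt (F count now 4)
Step 2: +6 fires, +4 burnt (F count now 6)
Step 3: +3 fires, +6 burnt (F count now 3)
Step 4: +1 fires, +3 burnt (F count now 1)
Step 5: +2 fires, +1 burnt (F count now 2)
Step 6: +2 fires, +2 burnt (F count now 2)
Step 7: +1 fires, +2 burnt (F count now 1)
Step 8: +0 fires, +1 burnt (F count now 0)
Fire out after step 8
Initially T: 20, now '.': 29
Total burnt (originally-T cells now '.'): 19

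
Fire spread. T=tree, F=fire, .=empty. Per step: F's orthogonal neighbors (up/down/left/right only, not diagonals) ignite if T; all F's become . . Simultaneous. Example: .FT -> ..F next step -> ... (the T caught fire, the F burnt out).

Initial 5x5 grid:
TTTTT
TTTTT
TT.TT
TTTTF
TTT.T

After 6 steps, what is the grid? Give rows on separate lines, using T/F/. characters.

Step 1: 3 trees catch fire, 1 burn out
  TTTTT
  TTTTT
  TT.TF
  TTTF.
  TTT.F
Step 2: 3 trees catch fire, 3 burn out
  TTTTT
  TTTTF
  TT.F.
  TTF..
  TTT..
Step 3: 4 trees catch fire, 3 burn out
  TTTTF
  TTTF.
  TT...
  TF...
  TTF..
Step 4: 5 trees catch fire, 4 burn out
  TTTF.
  TTF..
  TF...
  F....
  TF...
Step 5: 4 trees catch fire, 5 burn out
  TTF..
  TF...
  F....
  .....
  F....
Step 6: 2 trees catch fire, 4 burn out
  TF...
  F....
  .....
  .....
  .....

TF...
F....
.....
.....
.....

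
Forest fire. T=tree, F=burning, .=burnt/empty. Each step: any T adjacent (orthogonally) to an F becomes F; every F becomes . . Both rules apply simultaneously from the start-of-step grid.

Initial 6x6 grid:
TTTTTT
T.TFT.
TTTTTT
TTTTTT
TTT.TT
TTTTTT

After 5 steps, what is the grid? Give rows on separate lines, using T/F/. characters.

Step 1: 4 trees catch fire, 1 burn out
  TTTFTT
  T.F.F.
  TTTFTT
  TTTTTT
  TTT.TT
  TTTTTT
Step 2: 5 trees catch fire, 4 burn out
  TTF.FT
  T.....
  TTF.FT
  TTTFTT
  TTT.TT
  TTTTTT
Step 3: 6 trees catch fire, 5 burn out
  TF...F
  T.....
  TF...F
  TTF.FT
  TTT.TT
  TTTTTT
Step 4: 6 trees catch fire, 6 burn out
  F.....
  T.....
  F.....
  TF...F
  TTF.FT
  TTTTTT
Step 5: 6 trees catch fire, 6 burn out
  ......
  F.....
  ......
  F.....
  TF...F
  TTFTFT

......
F.....
......
F.....
TF...F
TTFTFT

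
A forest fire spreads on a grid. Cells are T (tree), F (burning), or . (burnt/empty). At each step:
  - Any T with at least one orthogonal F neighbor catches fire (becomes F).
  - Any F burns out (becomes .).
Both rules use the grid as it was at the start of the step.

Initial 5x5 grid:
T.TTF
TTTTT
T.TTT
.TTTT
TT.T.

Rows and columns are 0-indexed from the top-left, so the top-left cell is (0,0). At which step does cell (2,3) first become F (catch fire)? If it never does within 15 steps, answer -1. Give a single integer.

Step 1: cell (2,3)='T' (+2 fires, +1 burnt)
Step 2: cell (2,3)='T' (+3 fires, +2 burnt)
Step 3: cell (2,3)='F' (+3 fires, +3 burnt)
  -> target ignites at step 3
Step 4: cell (2,3)='.' (+3 fires, +3 burnt)
Step 5: cell (2,3)='.' (+3 fires, +3 burnt)
Step 6: cell (2,3)='.' (+3 fires, +3 burnt)
Step 7: cell (2,3)='.' (+1 fires, +3 burnt)
Step 8: cell (2,3)='.' (+1 fires, +1 burnt)
Step 9: cell (2,3)='.' (+0 fires, +1 burnt)
  fire out at step 9

3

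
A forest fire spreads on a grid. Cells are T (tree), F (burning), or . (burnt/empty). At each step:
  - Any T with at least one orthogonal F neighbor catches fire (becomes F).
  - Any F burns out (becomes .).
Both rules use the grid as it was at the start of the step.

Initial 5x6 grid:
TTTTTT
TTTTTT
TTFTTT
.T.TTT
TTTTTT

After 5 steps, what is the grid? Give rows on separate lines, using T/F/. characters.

Step 1: 3 trees catch fire, 1 burn out
  TTTTTT
  TTFTTT
  TF.FTT
  .T.TTT
  TTTTTT
Step 2: 7 trees catch fire, 3 burn out
  TTFTTT
  TF.FTT
  F...FT
  .F.FTT
  TTTTTT
Step 3: 8 trees catch fire, 7 burn out
  TF.FTT
  F...FT
  .....F
  ....FT
  TFTFTT
Step 4: 7 trees catch fire, 8 burn out
  F...FT
  .....F
  ......
  .....F
  F.F.FT
Step 5: 2 trees catch fire, 7 burn out
  .....F
  ......
  ......
  ......
  .....F

.....F
......
......
......
.....F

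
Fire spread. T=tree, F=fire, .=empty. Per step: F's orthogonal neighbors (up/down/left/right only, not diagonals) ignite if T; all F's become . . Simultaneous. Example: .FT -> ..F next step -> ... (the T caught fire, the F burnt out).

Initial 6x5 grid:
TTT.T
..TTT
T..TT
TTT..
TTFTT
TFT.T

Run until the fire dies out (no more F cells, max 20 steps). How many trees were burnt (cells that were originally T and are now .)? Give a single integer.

Step 1: +5 fires, +2 burnt (F count now 5)
Step 2: +3 fires, +5 burnt (F count now 3)
Step 3: +2 fires, +3 burnt (F count now 2)
Step 4: +1 fires, +2 burnt (F count now 1)
Step 5: +0 fires, +1 burnt (F count now 0)
Fire out after step 5
Initially T: 20, now '.': 21
Total burnt (originally-T cells now '.'): 11

Answer: 11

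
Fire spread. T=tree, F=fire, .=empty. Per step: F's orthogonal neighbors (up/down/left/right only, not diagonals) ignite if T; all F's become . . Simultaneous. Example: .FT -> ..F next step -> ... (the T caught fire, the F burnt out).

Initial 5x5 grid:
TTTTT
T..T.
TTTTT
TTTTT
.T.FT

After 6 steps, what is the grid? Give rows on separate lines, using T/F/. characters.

Step 1: 2 trees catch fire, 1 burn out
  TTTTT
  T..T.
  TTTTT
  TTTFT
  .T..F
Step 2: 3 trees catch fire, 2 burn out
  TTTTT
  T..T.
  TTTFT
  TTF.F
  .T...
Step 3: 4 trees catch fire, 3 burn out
  TTTTT
  T..F.
  TTF.F
  TF...
  .T...
Step 4: 4 trees catch fire, 4 burn out
  TTTFT
  T....
  TF...
  F....
  .F...
Step 5: 3 trees catch fire, 4 burn out
  TTF.F
  T....
  F....
  .....
  .....
Step 6: 2 trees catch fire, 3 burn out
  TF...
  F....
  .....
  .....
  .....

TF...
F....
.....
.....
.....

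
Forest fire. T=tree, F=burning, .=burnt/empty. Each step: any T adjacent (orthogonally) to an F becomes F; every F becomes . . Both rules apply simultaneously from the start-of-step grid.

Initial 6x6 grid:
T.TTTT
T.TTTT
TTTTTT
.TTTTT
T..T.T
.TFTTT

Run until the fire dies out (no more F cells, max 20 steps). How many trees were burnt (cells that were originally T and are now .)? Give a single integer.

Answer: 27

Derivation:
Step 1: +2 fires, +1 burnt (F count now 2)
Step 2: +2 fires, +2 burnt (F count now 2)
Step 3: +2 fires, +2 burnt (F count now 2)
Step 4: +4 fires, +2 burnt (F count now 4)
Step 5: +5 fires, +4 burnt (F count now 5)
Step 6: +5 fires, +5 burnt (F count now 5)
Step 7: +4 fires, +5 burnt (F count now 4)
Step 8: +2 fires, +4 burnt (F count now 2)
Step 9: +1 fires, +2 burnt (F count now 1)
Step 10: +0 fires, +1 burnt (F count now 0)
Fire out after step 10
Initially T: 28, now '.': 35
Total burnt (originally-T cells now '.'): 27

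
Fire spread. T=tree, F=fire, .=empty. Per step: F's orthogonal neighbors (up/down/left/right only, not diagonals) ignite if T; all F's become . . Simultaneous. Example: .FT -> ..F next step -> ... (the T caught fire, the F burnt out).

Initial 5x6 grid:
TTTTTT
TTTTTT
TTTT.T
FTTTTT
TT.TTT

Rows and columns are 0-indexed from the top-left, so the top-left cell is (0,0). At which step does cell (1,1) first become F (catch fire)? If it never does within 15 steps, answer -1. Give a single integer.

Step 1: cell (1,1)='T' (+3 fires, +1 burnt)
Step 2: cell (1,1)='T' (+4 fires, +3 burnt)
Step 3: cell (1,1)='F' (+4 fires, +4 burnt)
  -> target ignites at step 3
Step 4: cell (1,1)='.' (+5 fires, +4 burnt)
Step 5: cell (1,1)='.' (+4 fires, +5 burnt)
Step 6: cell (1,1)='.' (+4 fires, +4 burnt)
Step 7: cell (1,1)='.' (+2 fires, +4 burnt)
Step 8: cell (1,1)='.' (+1 fires, +2 burnt)
Step 9: cell (1,1)='.' (+0 fires, +1 burnt)
  fire out at step 9

3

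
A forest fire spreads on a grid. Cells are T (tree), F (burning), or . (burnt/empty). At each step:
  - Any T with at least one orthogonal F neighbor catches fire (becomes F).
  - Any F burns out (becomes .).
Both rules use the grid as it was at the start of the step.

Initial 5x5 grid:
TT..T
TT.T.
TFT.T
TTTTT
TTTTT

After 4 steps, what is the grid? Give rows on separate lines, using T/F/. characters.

Step 1: 4 trees catch fire, 1 burn out
  TT..T
  TF.T.
  F.F.T
  TFTTT
  TTTTT
Step 2: 5 trees catch fire, 4 burn out
  TF..T
  F..T.
  ....T
  F.FTT
  TFTTT
Step 3: 4 trees catch fire, 5 burn out
  F...T
  ...T.
  ....T
  ...FT
  F.FTT
Step 4: 2 trees catch fire, 4 burn out
  ....T
  ...T.
  ....T
  ....F
  ...FT

....T
...T.
....T
....F
...FT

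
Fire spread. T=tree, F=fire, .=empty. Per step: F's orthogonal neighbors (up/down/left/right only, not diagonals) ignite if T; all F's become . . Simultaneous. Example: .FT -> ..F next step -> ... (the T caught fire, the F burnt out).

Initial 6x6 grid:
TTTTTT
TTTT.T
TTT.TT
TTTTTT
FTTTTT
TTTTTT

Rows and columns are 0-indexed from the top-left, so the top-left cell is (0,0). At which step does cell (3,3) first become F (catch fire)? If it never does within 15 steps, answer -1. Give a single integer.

Step 1: cell (3,3)='T' (+3 fires, +1 burnt)
Step 2: cell (3,3)='T' (+4 fires, +3 burnt)
Step 3: cell (3,3)='T' (+5 fires, +4 burnt)
Step 4: cell (3,3)='F' (+6 fires, +5 burnt)
  -> target ignites at step 4
Step 5: cell (3,3)='.' (+5 fires, +6 burnt)
Step 6: cell (3,3)='.' (+5 fires, +5 burnt)
Step 7: cell (3,3)='.' (+2 fires, +5 burnt)
Step 8: cell (3,3)='.' (+2 fires, +2 burnt)
Step 9: cell (3,3)='.' (+1 fires, +2 burnt)
Step 10: cell (3,3)='.' (+0 fires, +1 burnt)
  fire out at step 10

4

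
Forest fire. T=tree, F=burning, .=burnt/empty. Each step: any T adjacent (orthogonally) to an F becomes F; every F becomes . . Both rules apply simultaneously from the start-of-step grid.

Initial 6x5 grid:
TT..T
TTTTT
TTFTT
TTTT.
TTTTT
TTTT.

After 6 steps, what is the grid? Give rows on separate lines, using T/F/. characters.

Step 1: 4 trees catch fire, 1 burn out
  TT..T
  TTFTT
  TF.FT
  TTFT.
  TTTTT
  TTTT.
Step 2: 7 trees catch fire, 4 burn out
  TT..T
  TF.FT
  F...F
  TF.F.
  TTFTT
  TTTT.
Step 3: 7 trees catch fire, 7 burn out
  TF..T
  F...F
  .....
  F....
  TF.FT
  TTFT.
Step 4: 6 trees catch fire, 7 burn out
  F...F
  .....
  .....
  .....
  F...F
  TF.F.
Step 5: 1 trees catch fire, 6 burn out
  .....
  .....
  .....
  .....
  .....
  F....
Step 6: 0 trees catch fire, 1 burn out
  .....
  .....
  .....
  .....
  .....
  .....

.....
.....
.....
.....
.....
.....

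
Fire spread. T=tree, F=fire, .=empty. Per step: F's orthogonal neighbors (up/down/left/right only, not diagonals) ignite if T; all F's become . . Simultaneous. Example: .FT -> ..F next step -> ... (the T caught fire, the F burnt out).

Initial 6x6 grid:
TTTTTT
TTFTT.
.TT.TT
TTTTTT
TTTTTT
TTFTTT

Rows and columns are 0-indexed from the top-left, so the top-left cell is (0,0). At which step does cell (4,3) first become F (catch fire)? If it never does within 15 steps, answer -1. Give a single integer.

Step 1: cell (4,3)='T' (+7 fires, +2 burnt)
Step 2: cell (4,3)='F' (+10 fires, +7 burnt)
  -> target ignites at step 2
Step 3: cell (4,3)='.' (+8 fires, +10 burnt)
Step 4: cell (4,3)='.' (+5 fires, +8 burnt)
Step 5: cell (4,3)='.' (+1 fires, +5 burnt)
Step 6: cell (4,3)='.' (+0 fires, +1 burnt)
  fire out at step 6

2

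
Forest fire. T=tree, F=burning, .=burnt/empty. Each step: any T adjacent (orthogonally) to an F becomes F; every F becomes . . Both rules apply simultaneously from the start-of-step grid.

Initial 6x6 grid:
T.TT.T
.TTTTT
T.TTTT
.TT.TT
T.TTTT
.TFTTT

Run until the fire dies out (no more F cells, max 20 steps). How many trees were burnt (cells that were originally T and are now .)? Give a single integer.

Answer: 24

Derivation:
Step 1: +3 fires, +1 burnt (F count now 3)
Step 2: +3 fires, +3 burnt (F count now 3)
Step 3: +4 fires, +3 burnt (F count now 4)
Step 4: +4 fires, +4 burnt (F count now 4)
Step 5: +5 fires, +4 burnt (F count now 5)
Step 6: +3 fires, +5 burnt (F count now 3)
Step 7: +1 fires, +3 burnt (F count now 1)
Step 8: +1 fires, +1 burnt (F count now 1)
Step 9: +0 fires, +1 burnt (F count now 0)
Fire out after step 9
Initially T: 27, now '.': 33
Total burnt (originally-T cells now '.'): 24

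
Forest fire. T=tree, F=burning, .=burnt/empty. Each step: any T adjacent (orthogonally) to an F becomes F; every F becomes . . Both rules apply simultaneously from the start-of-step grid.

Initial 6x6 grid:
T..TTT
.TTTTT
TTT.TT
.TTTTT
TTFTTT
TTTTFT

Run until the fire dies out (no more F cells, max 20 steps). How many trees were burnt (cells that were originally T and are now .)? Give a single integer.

Answer: 28

Derivation:
Step 1: +7 fires, +2 burnt (F count now 7)
Step 2: +7 fires, +7 burnt (F count now 7)
Step 3: +5 fires, +7 burnt (F count now 5)
Step 4: +5 fires, +5 burnt (F count now 5)
Step 5: +3 fires, +5 burnt (F count now 3)
Step 6: +1 fires, +3 burnt (F count now 1)
Step 7: +0 fires, +1 burnt (F count now 0)
Fire out after step 7
Initially T: 29, now '.': 35
Total burnt (originally-T cells now '.'): 28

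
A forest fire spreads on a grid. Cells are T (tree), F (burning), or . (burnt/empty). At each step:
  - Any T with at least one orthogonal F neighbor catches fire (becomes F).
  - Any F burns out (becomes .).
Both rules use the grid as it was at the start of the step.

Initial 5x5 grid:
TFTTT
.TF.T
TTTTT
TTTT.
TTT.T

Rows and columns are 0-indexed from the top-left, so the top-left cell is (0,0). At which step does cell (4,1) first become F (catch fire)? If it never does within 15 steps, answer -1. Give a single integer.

Step 1: cell (4,1)='T' (+4 fires, +2 burnt)
Step 2: cell (4,1)='T' (+4 fires, +4 burnt)
Step 3: cell (4,1)='T' (+6 fires, +4 burnt)
Step 4: cell (4,1)='F' (+3 fires, +6 burnt)
  -> target ignites at step 4
Step 5: cell (4,1)='.' (+1 fires, +3 burnt)
Step 6: cell (4,1)='.' (+0 fires, +1 burnt)
  fire out at step 6

4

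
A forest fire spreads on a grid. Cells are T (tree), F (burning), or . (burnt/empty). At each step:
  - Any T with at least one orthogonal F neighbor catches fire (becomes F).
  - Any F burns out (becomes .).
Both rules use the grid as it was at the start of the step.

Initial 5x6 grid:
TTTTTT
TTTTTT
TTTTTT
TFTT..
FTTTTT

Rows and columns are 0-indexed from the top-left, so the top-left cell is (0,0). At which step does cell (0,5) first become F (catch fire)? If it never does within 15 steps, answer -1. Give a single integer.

Step 1: cell (0,5)='T' (+4 fires, +2 burnt)
Step 2: cell (0,5)='T' (+5 fires, +4 burnt)
Step 3: cell (0,5)='T' (+5 fires, +5 burnt)
Step 4: cell (0,5)='T' (+5 fires, +5 burnt)
Step 5: cell (0,5)='T' (+4 fires, +5 burnt)
Step 6: cell (0,5)='T' (+2 fires, +4 burnt)
Step 7: cell (0,5)='F' (+1 fires, +2 burnt)
  -> target ignites at step 7
Step 8: cell (0,5)='.' (+0 fires, +1 burnt)
  fire out at step 8

7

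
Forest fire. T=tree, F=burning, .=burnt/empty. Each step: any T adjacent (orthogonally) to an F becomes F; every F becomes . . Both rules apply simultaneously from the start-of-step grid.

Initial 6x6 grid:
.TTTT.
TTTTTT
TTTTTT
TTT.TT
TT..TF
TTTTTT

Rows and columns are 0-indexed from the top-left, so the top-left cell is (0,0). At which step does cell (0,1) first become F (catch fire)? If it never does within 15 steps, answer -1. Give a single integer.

Step 1: cell (0,1)='T' (+3 fires, +1 burnt)
Step 2: cell (0,1)='T' (+3 fires, +3 burnt)
Step 3: cell (0,1)='T' (+3 fires, +3 burnt)
Step 4: cell (0,1)='T' (+3 fires, +3 burnt)
Step 5: cell (0,1)='T' (+4 fires, +3 burnt)
Step 6: cell (0,1)='T' (+6 fires, +4 burnt)
Step 7: cell (0,1)='T' (+5 fires, +6 burnt)
Step 8: cell (0,1)='F' (+3 fires, +5 burnt)
  -> target ignites at step 8
Step 9: cell (0,1)='.' (+0 fires, +3 burnt)
  fire out at step 9

8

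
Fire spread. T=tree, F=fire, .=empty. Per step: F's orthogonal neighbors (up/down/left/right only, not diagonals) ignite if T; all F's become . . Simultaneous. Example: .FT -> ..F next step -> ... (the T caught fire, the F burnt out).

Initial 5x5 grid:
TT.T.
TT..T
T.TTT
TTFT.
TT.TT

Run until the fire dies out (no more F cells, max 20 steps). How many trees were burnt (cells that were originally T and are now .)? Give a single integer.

Answer: 16

Derivation:
Step 1: +3 fires, +1 burnt (F count now 3)
Step 2: +4 fires, +3 burnt (F count now 4)
Step 3: +4 fires, +4 burnt (F count now 4)
Step 4: +2 fires, +4 burnt (F count now 2)
Step 5: +2 fires, +2 burnt (F count now 2)
Step 6: +1 fires, +2 burnt (F count now 1)
Step 7: +0 fires, +1 burnt (F count now 0)
Fire out after step 7
Initially T: 17, now '.': 24
Total burnt (originally-T cells now '.'): 16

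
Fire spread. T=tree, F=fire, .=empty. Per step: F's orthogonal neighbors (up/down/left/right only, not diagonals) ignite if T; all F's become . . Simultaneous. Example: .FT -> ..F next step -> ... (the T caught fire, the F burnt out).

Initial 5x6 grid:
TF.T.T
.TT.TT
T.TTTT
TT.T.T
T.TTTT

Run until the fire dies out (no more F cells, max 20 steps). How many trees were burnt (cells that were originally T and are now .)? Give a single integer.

Step 1: +2 fires, +1 burnt (F count now 2)
Step 2: +1 fires, +2 burnt (F count now 1)
Step 3: +1 fires, +1 burnt (F count now 1)
Step 4: +1 fires, +1 burnt (F count now 1)
Step 5: +2 fires, +1 burnt (F count now 2)
Step 6: +3 fires, +2 burnt (F count now 3)
Step 7: +4 fires, +3 burnt (F count now 4)
Step 8: +2 fires, +4 burnt (F count now 2)
Step 9: +0 fires, +2 burnt (F count now 0)
Fire out after step 9
Initially T: 21, now '.': 25
Total burnt (originally-T cells now '.'): 16

Answer: 16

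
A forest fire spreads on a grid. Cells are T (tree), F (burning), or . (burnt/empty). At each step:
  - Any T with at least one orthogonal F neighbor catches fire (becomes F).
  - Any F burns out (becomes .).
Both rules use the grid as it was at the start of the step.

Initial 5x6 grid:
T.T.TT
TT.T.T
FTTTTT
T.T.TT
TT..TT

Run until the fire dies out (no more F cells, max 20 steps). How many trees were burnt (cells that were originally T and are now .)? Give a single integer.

Answer: 20

Derivation:
Step 1: +3 fires, +1 burnt (F count now 3)
Step 2: +4 fires, +3 burnt (F count now 4)
Step 3: +3 fires, +4 burnt (F count now 3)
Step 4: +2 fires, +3 burnt (F count now 2)
Step 5: +2 fires, +2 burnt (F count now 2)
Step 6: +3 fires, +2 burnt (F count now 3)
Step 7: +2 fires, +3 burnt (F count now 2)
Step 8: +1 fires, +2 burnt (F count now 1)
Step 9: +0 fires, +1 burnt (F count now 0)
Fire out after step 9
Initially T: 21, now '.': 29
Total burnt (originally-T cells now '.'): 20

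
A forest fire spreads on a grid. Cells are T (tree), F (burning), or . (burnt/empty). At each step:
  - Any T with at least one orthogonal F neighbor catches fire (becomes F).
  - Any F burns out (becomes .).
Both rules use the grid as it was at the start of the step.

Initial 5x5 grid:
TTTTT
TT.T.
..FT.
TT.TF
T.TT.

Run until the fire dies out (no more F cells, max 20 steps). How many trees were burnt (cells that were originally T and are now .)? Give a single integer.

Step 1: +2 fires, +2 burnt (F count now 2)
Step 2: +2 fires, +2 burnt (F count now 2)
Step 3: +2 fires, +2 burnt (F count now 2)
Step 4: +2 fires, +2 burnt (F count now 2)
Step 5: +1 fires, +2 burnt (F count now 1)
Step 6: +2 fires, +1 burnt (F count now 2)
Step 7: +1 fires, +2 burnt (F count now 1)
Step 8: +0 fires, +1 burnt (F count now 0)
Fire out after step 8
Initially T: 15, now '.': 22
Total burnt (originally-T cells now '.'): 12

Answer: 12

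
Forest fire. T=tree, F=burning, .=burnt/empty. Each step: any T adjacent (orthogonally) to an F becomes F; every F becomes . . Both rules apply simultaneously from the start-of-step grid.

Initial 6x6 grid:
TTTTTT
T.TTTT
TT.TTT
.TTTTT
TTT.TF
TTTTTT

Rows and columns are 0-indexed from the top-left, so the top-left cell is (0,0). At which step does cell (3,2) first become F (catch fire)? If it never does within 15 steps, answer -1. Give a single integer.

Step 1: cell (3,2)='T' (+3 fires, +1 burnt)
Step 2: cell (3,2)='T' (+3 fires, +3 burnt)
Step 3: cell (3,2)='T' (+4 fires, +3 burnt)
Step 4: cell (3,2)='F' (+5 fires, +4 burnt)
  -> target ignites at step 4
Step 5: cell (3,2)='.' (+5 fires, +5 burnt)
Step 6: cell (3,2)='.' (+5 fires, +5 burnt)
Step 7: cell (3,2)='.' (+3 fires, +5 burnt)
Step 8: cell (3,2)='.' (+2 fires, +3 burnt)
Step 9: cell (3,2)='.' (+1 fires, +2 burnt)
Step 10: cell (3,2)='.' (+0 fires, +1 burnt)
  fire out at step 10

4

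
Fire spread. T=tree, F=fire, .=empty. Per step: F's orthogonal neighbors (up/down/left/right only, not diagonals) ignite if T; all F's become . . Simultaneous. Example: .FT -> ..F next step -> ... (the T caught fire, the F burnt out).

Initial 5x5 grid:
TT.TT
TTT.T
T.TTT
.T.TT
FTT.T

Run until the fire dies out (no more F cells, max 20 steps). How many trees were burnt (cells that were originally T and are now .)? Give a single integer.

Step 1: +1 fires, +1 burnt (F count now 1)
Step 2: +2 fires, +1 burnt (F count now 2)
Step 3: +0 fires, +2 burnt (F count now 0)
Fire out after step 3
Initially T: 18, now '.': 10
Total burnt (originally-T cells now '.'): 3

Answer: 3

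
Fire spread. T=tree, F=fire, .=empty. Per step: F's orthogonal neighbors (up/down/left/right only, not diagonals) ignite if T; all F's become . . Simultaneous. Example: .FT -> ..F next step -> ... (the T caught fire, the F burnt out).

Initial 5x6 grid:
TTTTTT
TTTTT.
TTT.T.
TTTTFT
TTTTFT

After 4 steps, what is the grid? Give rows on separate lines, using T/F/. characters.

Step 1: 5 trees catch fire, 2 burn out
  TTTTTT
  TTTTT.
  TTT.F.
  TTTF.F
  TTTF.F
Step 2: 3 trees catch fire, 5 burn out
  TTTTTT
  TTTTF.
  TTT...
  TTF...
  TTF...
Step 3: 5 trees catch fire, 3 burn out
  TTTTFT
  TTTF..
  TTF...
  TF....
  TF....
Step 4: 6 trees catch fire, 5 burn out
  TTTF.F
  TTF...
  TF....
  F.....
  F.....

TTTF.F
TTF...
TF....
F.....
F.....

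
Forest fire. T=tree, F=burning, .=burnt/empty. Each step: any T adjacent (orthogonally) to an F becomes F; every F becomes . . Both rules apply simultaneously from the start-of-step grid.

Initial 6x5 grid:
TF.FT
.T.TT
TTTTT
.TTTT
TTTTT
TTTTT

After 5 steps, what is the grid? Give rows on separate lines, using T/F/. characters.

Step 1: 4 trees catch fire, 2 burn out
  F...F
  .F.FT
  TTTTT
  .TTTT
  TTTTT
  TTTTT
Step 2: 3 trees catch fire, 4 burn out
  .....
  ....F
  TFTFT
  .TTTT
  TTTTT
  TTTTT
Step 3: 5 trees catch fire, 3 burn out
  .....
  .....
  F.F.F
  .FTFT
  TTTTT
  TTTTT
Step 4: 4 trees catch fire, 5 burn out
  .....
  .....
  .....
  ..F.F
  TFTFT
  TTTTT
Step 5: 5 trees catch fire, 4 burn out
  .....
  .....
  .....
  .....
  F.F.F
  TFTFT

.....
.....
.....
.....
F.F.F
TFTFT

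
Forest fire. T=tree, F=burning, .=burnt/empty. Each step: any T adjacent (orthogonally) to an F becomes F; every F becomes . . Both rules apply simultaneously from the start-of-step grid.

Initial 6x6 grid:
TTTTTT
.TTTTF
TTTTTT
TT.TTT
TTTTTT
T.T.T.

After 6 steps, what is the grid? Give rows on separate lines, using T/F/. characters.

Step 1: 3 trees catch fire, 1 burn out
  TTTTTF
  .TTTF.
  TTTTTF
  TT.TTT
  TTTTTT
  T.T.T.
Step 2: 4 trees catch fire, 3 burn out
  TTTTF.
  .TTF..
  TTTTF.
  TT.TTF
  TTTTTT
  T.T.T.
Step 3: 5 trees catch fire, 4 burn out
  TTTF..
  .TF...
  TTTF..
  TT.TF.
  TTTTTF
  T.T.T.
Step 4: 5 trees catch fire, 5 burn out
  TTF...
  .F....
  TTF...
  TT.F..
  TTTTF.
  T.T.T.
Step 5: 4 trees catch fire, 5 burn out
  TF....
  ......
  TF....
  TT....
  TTTF..
  T.T.F.
Step 6: 4 trees catch fire, 4 burn out
  F.....
  ......
  F.....
  TF....
  TTF...
  T.T...

F.....
......
F.....
TF....
TTF...
T.T...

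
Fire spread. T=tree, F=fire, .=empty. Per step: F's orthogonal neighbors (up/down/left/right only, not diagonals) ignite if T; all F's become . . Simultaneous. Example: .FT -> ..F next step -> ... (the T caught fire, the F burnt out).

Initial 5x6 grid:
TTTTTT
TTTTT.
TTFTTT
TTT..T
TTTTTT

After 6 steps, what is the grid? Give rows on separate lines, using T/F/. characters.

Step 1: 4 trees catch fire, 1 burn out
  TTTTTT
  TTFTT.
  TF.FTT
  TTF..T
  TTTTTT
Step 2: 7 trees catch fire, 4 burn out
  TTFTTT
  TF.FT.
  F...FT
  TF...T
  TTFTTT
Step 3: 8 trees catch fire, 7 burn out
  TF.FTT
  F...F.
  .....F
  F....T
  TF.FTT
Step 4: 5 trees catch fire, 8 burn out
  F...FT
  ......
  ......
  .....F
  F...FT
Step 5: 2 trees catch fire, 5 burn out
  .....F
  ......
  ......
  ......
  .....F
Step 6: 0 trees catch fire, 2 burn out
  ......
  ......
  ......
  ......
  ......

......
......
......
......
......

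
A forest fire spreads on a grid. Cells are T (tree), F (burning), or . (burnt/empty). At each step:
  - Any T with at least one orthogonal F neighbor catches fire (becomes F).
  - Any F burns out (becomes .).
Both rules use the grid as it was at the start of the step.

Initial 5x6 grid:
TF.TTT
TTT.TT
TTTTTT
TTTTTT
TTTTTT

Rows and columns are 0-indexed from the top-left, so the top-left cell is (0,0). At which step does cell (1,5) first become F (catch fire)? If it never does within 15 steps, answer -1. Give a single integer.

Step 1: cell (1,5)='T' (+2 fires, +1 burnt)
Step 2: cell (1,5)='T' (+3 fires, +2 burnt)
Step 3: cell (1,5)='T' (+3 fires, +3 burnt)
Step 4: cell (1,5)='T' (+4 fires, +3 burnt)
Step 5: cell (1,5)='T' (+4 fires, +4 burnt)
Step 6: cell (1,5)='T' (+4 fires, +4 burnt)
Step 7: cell (1,5)='F' (+4 fires, +4 burnt)
  -> target ignites at step 7
Step 8: cell (1,5)='.' (+3 fires, +4 burnt)
Step 9: cell (1,5)='.' (+0 fires, +3 burnt)
  fire out at step 9

7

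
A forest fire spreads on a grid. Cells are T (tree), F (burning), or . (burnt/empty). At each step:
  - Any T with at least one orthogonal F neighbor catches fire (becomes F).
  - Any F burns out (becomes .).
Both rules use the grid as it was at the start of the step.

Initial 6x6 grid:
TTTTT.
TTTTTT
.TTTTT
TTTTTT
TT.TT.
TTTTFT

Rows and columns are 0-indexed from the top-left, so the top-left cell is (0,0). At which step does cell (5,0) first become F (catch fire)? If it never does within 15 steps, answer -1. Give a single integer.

Step 1: cell (5,0)='T' (+3 fires, +1 burnt)
Step 2: cell (5,0)='T' (+3 fires, +3 burnt)
Step 3: cell (5,0)='T' (+4 fires, +3 burnt)
Step 4: cell (5,0)='F' (+6 fires, +4 burnt)
  -> target ignites at step 4
Step 5: cell (5,0)='.' (+6 fires, +6 burnt)
Step 6: cell (5,0)='.' (+4 fires, +6 burnt)
Step 7: cell (5,0)='.' (+2 fires, +4 burnt)
Step 8: cell (5,0)='.' (+2 fires, +2 burnt)
Step 9: cell (5,0)='.' (+1 fires, +2 burnt)
Step 10: cell (5,0)='.' (+0 fires, +1 burnt)
  fire out at step 10

4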